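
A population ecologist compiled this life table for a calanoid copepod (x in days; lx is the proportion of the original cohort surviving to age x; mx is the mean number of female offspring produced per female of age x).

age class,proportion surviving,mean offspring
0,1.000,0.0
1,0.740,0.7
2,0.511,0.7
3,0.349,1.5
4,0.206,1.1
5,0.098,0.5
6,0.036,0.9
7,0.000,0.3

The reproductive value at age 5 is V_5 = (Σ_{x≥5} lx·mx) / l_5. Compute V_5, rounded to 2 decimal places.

0.83

lx·mx for x ≥ 5: 0.049, 0.0324, 0 → sum = 0.0814
V_5 = 0.0814 / l_5 = 0.0814 / 0.098 = 0.830612… → 0.83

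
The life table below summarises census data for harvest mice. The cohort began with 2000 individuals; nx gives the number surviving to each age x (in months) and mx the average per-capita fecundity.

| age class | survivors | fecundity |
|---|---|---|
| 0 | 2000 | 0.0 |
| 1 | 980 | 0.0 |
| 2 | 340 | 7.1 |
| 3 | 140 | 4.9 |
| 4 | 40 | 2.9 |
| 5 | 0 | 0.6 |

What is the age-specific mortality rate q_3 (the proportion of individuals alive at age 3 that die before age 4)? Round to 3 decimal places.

lx = nx/n0 = nx/2000: 1, 0.49, 0.17, 0.07, 0.02, 0
q_3 = (l_3 − l_4) / l_3 = (0.07 − 0.02) / 0.07
     = 0.05 / 0.07 = 0.714286… → 0.714

0.714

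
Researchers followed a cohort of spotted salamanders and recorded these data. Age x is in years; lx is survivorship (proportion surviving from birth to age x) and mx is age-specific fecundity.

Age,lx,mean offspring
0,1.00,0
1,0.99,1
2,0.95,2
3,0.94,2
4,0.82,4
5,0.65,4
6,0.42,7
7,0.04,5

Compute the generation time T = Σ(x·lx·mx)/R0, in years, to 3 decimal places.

lx·mx: 0, 0.99, 1.9, 1.88, 3.28, 2.6, 2.94, 0.2 → R0 = 13.79
x·lx·mx: 0, 0.99, 3.8, 5.64, 13.12, 13, 17.64, 1.4 → Σ = 55.59
T = 55.59 / 13.79 = 4.031182… → 4.031

4.031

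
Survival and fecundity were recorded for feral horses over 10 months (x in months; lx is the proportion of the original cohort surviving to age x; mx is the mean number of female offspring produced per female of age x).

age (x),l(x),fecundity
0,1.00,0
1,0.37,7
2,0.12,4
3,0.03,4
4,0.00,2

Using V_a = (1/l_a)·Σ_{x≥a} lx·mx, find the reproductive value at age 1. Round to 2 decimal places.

8.62

lx·mx for x ≥ 1: 2.59, 0.48, 0.12, 0 → sum = 3.19
V_1 = 3.19 / l_1 = 3.19 / 0.37 = 8.621622… → 8.62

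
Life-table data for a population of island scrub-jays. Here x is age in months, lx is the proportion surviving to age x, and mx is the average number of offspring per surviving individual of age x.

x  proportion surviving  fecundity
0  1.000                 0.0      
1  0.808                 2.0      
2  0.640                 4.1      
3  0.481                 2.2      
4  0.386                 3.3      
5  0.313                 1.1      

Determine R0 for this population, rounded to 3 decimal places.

6.916

lx·mx by age: 0, 1.616, 2.624, 1.0582, 1.2738, 0.3443
R0 = Σ lx·mx = 6.9163 → 6.916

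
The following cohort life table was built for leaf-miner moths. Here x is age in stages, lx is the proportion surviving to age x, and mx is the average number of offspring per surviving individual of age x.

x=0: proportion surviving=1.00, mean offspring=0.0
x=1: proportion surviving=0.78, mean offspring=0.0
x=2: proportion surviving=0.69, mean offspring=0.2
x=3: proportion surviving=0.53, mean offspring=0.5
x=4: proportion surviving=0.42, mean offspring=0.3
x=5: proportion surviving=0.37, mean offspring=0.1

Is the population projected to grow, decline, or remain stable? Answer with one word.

R0 = Σ lx·mx = 0 + 0 + 0.138 + 0.265 + 0.126 + 0.037 = 0.566
R0 < 1, so the population is declining.

declining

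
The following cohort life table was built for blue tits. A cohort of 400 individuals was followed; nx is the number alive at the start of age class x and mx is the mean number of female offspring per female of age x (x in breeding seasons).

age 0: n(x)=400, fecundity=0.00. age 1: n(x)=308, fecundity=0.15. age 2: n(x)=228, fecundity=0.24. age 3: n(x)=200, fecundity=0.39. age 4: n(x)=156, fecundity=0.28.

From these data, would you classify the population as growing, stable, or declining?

lx = nx/n0 = nx/400: 1, 0.77, 0.57, 0.5, 0.39
R0 = Σ lx·mx = 0 + 0.1155 + 0.1368 + 0.195 + 0.1092 = 0.5565
R0 < 1, so the population is declining.

declining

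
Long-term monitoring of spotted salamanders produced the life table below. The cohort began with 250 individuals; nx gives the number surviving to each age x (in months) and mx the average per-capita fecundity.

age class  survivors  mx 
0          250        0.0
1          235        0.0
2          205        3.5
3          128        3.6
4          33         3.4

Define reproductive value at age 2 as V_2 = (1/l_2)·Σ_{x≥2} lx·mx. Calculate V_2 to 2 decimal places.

lx = nx/n0 = nx/250: 1, 0.94, 0.82, 0.512, 0.132
lx·mx for x ≥ 2: 2.87, 1.8432, 0.4488 → sum = 5.162
V_2 = 5.162 / l_2 = 5.162 / 0.82 = 6.295122… → 6.30

6.30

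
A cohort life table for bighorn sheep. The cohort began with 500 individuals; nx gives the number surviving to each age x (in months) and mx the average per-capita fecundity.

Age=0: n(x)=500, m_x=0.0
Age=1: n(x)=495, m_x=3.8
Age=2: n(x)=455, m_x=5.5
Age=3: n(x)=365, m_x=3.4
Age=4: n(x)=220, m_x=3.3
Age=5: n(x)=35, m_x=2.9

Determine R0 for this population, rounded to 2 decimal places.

12.90

lx = nx/n0 = nx/500: 1, 0.99, 0.91, 0.73, 0.44, 0.07
lx·mx by age: 0, 3.762, 5.005, 2.482, 1.452, 0.203
R0 = Σ lx·mx = 12.904 → 12.90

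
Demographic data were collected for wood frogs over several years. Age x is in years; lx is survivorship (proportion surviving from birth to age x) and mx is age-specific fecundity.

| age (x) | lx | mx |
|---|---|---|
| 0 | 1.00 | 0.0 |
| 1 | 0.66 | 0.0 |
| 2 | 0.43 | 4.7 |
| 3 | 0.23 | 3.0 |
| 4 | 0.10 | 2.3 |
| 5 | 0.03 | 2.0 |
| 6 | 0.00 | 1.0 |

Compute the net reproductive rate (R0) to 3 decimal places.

3.001

lx·mx by age: 0, 0, 2.021, 0.69, 0.23, 0.06, 0
R0 = Σ lx·mx = 3.001 → 3.001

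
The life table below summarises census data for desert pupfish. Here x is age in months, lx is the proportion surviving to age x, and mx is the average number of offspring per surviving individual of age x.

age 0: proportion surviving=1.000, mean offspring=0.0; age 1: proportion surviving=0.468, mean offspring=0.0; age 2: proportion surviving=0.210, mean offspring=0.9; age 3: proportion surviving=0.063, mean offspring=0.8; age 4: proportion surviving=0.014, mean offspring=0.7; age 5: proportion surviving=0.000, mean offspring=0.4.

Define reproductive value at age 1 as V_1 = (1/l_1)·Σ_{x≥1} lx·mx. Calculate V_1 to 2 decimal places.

0.53

lx·mx for x ≥ 1: 0, 0.189, 0.0504, 0.0098, 0 → sum = 0.2492
V_1 = 0.2492 / l_1 = 0.2492 / 0.468 = 0.532479… → 0.53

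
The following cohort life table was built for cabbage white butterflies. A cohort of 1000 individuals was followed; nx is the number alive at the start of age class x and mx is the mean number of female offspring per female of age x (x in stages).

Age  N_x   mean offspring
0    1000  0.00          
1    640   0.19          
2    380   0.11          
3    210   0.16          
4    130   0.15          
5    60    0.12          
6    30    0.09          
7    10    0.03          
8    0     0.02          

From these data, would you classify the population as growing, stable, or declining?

declining

lx = nx/n0 = nx/1000: 1, 0.64, 0.38, 0.21, 0.13, 0.06, 0.03, 0.01, 0
R0 = Σ lx·mx = 0 + 0.1216 + 0.0418 + 0.0336 + 0.0195 + 0.0072 + 0.0027 + 0.0003 + 0 = 0.2267
R0 < 1, so the population is declining.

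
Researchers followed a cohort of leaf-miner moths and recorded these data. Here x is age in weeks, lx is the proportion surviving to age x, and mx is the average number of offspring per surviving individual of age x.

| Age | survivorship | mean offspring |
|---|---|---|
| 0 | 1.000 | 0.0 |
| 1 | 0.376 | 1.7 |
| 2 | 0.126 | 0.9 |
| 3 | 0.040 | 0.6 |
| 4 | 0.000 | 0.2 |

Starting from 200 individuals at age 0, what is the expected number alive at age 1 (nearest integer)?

75

Expected survivors = N0 · l_1 = 200 × 0.376 = 75.2 → 75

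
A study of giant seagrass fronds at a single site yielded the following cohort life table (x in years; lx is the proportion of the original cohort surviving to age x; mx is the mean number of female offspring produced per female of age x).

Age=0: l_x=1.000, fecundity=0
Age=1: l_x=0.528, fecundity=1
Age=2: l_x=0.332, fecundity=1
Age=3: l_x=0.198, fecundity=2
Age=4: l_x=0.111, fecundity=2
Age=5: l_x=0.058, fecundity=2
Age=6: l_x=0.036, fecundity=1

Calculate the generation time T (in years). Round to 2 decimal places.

2.49

lx·mx: 0, 0.528, 0.332, 0.396, 0.222, 0.116, 0.036 → R0 = 1.63
x·lx·mx: 0, 0.528, 0.664, 1.188, 0.888, 0.58, 0.216 → Σ = 4.064
T = 4.064 / 1.63 = 2.493252… → 2.49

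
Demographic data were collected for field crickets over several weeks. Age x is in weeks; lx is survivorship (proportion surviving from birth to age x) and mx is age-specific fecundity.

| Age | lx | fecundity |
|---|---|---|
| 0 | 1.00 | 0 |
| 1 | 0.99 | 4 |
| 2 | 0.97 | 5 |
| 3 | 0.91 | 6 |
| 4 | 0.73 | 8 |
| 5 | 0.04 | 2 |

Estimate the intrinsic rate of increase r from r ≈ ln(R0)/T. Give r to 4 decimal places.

R0 = Σ lx·mx = 0 + 3.96 + 4.85 + 5.46 + 5.84 + 0.08 = 20.19
Σ x·lx·mx = 53.8; T = 53.8/20.19 = 2.66469…
r ≈ ln(R0)/T = ln(20.19)/2.66469… = 1.127783… → 1.1278

1.1278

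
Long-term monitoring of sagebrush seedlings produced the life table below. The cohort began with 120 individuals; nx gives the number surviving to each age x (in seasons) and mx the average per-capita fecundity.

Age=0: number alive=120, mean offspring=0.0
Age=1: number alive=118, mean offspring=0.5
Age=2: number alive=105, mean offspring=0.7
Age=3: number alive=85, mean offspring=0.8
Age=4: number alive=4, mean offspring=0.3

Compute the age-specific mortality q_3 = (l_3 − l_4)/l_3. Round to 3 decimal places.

0.953

lx = nx/n0 = nx/120: 1, 0.98333…, 0.875, 0.70833…, 0.03333…
q_3 = (l_3 − l_4) / l_3 = (0.708333… − 0.033333…) / 0.708333…
     = 0.675… / 0.708333… = 0.952941… → 0.953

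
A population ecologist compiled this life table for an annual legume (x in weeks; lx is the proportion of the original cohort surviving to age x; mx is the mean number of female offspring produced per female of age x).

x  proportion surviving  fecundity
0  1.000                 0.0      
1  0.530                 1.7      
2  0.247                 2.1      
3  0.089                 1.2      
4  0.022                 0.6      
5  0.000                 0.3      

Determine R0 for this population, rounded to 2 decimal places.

1.54

lx·mx by age: 0, 0.901, 0.5187, 0.1068, 0.0132, 0
R0 = Σ lx·mx = 1.5397 → 1.54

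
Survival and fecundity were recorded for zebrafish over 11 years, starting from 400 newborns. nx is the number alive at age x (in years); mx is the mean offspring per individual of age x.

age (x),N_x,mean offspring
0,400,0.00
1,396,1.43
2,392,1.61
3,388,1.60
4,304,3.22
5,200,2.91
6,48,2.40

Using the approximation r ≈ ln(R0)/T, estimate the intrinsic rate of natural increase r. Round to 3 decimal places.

lx = nx/n0 = nx/400: 1, 0.99, 0.98, 0.97, 0.76, 0.5, 0.12
R0 = Σ lx·mx = 0 + 1.4157 + 1.5778 + 1.552 + 2.4472 + 1.455 + 0.288 = 8.7357
Σ x·lx·mx = 28.0191; T = 28.0191/8.7357 = 3.20742…
r ≈ ln(R0)/T = ln(8.7357)/3.20742… = 0.67575… → 0.676

0.676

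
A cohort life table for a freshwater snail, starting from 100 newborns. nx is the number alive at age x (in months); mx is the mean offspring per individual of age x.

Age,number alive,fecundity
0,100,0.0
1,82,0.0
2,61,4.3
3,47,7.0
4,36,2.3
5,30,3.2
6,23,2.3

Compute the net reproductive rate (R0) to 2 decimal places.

8.23

lx = nx/n0 = nx/100: 1, 0.82, 0.61, 0.47, 0.36, 0.3, 0.23
lx·mx by age: 0, 0, 2.623, 3.29, 0.828, 0.96, 0.529
R0 = Σ lx·mx = 8.23 → 8.23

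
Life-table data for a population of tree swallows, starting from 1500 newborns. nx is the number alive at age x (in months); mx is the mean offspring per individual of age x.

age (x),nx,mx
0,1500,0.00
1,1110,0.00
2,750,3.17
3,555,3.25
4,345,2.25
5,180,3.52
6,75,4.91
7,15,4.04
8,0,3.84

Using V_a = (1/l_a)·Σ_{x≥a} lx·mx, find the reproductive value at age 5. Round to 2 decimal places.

5.90

lx = nx/n0 = nx/1500: 1, 0.74, 0.5, 0.37, 0.23, 0.12, 0.05, 0.01, 0
lx·mx for x ≥ 5: 0.4224, 0.2455, 0.0404, 0 → sum = 0.7083
V_5 = 0.7083 / l_5 = 0.7083 / 0.12 = 5.9025 → 5.90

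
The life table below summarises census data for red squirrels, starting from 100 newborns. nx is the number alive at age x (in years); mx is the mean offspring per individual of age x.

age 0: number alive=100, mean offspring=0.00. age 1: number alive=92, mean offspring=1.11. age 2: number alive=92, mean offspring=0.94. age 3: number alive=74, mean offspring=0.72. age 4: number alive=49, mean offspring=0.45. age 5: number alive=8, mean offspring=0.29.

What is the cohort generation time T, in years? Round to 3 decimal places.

lx = nx/n0 = nx/100: 1, 0.92, 0.92, 0.74, 0.49, 0.08
lx·mx: 0, 1.0212, 0.8648, 0.5328, 0.2205, 0.0232 → R0 = 2.6625
x·lx·mx: 0, 1.0212, 1.7296, 1.5984, 0.882, 0.116 → Σ = 5.3472
T = 5.3472 / 2.6625 = 2.008338… → 2.008

2.008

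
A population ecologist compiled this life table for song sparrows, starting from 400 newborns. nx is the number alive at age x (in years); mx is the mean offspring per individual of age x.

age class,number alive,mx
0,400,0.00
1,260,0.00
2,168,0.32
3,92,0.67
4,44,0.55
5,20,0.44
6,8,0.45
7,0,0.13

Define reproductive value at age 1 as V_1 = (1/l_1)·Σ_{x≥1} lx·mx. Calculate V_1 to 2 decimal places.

lx = nx/n0 = nx/400: 1, 0.65, 0.42, 0.23, 0.11, 0.05, 0.02, 0
lx·mx for x ≥ 1: 0, 0.1344, 0.1541, 0.0605, 0.022, 0.009, 0 → sum = 0.38
V_1 = 0.38 / l_1 = 0.38 / 0.65 = 0.584615… → 0.58

0.58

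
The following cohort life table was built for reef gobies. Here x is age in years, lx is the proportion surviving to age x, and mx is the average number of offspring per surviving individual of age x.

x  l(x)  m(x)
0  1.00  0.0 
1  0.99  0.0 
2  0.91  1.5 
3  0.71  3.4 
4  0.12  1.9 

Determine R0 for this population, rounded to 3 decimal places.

4.007

lx·mx by age: 0, 0, 1.365, 2.414, 0.228
R0 = Σ lx·mx = 4.007 → 4.007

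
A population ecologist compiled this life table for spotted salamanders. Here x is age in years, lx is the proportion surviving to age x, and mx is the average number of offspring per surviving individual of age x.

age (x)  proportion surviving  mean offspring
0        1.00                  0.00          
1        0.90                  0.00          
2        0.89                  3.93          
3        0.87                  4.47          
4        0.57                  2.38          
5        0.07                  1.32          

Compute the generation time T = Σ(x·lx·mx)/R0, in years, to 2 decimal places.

2.78

lx·mx: 0, 0, 3.4977, 3.8889, 1.3566, 0.0924 → R0 = 8.8356
x·lx·mx: 0, 0, 6.9954, 11.6667, 5.4264, 0.462 → Σ = 24.5505
T = 24.5505 / 8.8356 = 2.778589… → 2.78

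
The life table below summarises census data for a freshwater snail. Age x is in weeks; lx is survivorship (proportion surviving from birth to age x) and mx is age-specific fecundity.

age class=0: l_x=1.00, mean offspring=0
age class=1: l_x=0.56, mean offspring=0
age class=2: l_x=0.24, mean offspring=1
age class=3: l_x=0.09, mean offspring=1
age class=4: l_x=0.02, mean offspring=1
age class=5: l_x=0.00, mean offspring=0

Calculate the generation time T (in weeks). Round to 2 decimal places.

2.37

lx·mx: 0, 0, 0.24, 0.09, 0.02, 0 → R0 = 0.35
x·lx·mx: 0, 0, 0.48, 0.27, 0.08, 0 → Σ = 0.83
T = 0.83 / 0.35 = 2.371429… → 2.37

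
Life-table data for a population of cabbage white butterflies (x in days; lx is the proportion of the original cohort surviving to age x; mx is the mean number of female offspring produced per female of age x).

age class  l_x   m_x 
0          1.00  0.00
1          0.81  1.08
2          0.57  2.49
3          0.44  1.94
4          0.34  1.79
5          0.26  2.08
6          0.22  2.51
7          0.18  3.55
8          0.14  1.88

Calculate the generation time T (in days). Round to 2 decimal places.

3.70

lx·mx: 0, 0.8748, 1.4193, 0.8536, 0.6086, 0.5408, 0.5522, 0.639, 0.2632 → R0 = 5.7515
x·lx·mx: 0, 0.8748, 2.8386, 2.5608, 2.4344, 2.704, 3.3132, 4.473, 2.1056 → Σ = 21.3044
T = 21.3044 / 5.7515 = 3.704147… → 3.70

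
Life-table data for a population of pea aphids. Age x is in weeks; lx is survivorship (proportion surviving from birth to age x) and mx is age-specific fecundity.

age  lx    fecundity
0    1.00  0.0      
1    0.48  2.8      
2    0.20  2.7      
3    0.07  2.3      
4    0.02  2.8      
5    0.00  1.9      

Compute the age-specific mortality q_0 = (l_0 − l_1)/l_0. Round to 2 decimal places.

0.52

q_0 = (l_0 − l_1) / l_0 = (1 − 0.48) / 1
     = 0.52 / 1 = 0.52 → 0.52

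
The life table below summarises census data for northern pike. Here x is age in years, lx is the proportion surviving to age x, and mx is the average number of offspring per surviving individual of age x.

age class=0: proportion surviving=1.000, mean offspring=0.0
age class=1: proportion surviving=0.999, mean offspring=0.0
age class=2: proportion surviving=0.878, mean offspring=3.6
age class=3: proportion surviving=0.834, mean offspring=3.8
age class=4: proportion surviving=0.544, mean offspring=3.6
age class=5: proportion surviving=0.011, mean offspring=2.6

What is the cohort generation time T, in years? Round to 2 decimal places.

lx·mx: 0, 0, 3.1608, 3.1692, 1.9584, 0.0286 → R0 = 8.317
x·lx·mx: 0, 0, 6.3216, 9.5076, 7.8336, 0.143 → Σ = 23.8058
T = 23.8058 / 8.317 = 2.862306… → 2.86

2.86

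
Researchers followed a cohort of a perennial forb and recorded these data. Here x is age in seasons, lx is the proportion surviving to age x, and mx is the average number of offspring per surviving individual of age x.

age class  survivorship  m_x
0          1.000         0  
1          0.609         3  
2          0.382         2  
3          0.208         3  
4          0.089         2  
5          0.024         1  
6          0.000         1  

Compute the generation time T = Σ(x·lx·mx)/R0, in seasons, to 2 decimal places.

1.77

lx·mx: 0, 1.827, 0.764, 0.624, 0.178, 0.024, 0 → R0 = 3.417
x·lx·mx: 0, 1.827, 1.528, 1.872, 0.712, 0.12, 0 → Σ = 6.059
T = 6.059 / 3.417 = 1.773193… → 1.77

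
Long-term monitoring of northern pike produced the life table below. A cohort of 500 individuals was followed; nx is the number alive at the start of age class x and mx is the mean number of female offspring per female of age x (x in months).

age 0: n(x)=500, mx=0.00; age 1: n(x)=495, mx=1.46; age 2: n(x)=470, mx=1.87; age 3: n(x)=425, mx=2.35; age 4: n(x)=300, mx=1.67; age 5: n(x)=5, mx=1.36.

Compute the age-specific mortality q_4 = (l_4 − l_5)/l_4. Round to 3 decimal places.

lx = nx/n0 = nx/500: 1, 0.99, 0.94, 0.85, 0.6, 0.01
q_4 = (l_4 − l_5) / l_4 = (0.6 − 0.01) / 0.6
     = 0.59 / 0.6 = 0.983333… → 0.983

0.983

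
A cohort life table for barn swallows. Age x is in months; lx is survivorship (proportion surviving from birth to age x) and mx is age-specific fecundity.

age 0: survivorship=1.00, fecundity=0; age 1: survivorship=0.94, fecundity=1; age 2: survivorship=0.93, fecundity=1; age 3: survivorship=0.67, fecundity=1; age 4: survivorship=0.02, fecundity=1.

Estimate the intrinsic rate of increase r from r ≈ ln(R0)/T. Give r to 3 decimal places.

0.492

R0 = Σ lx·mx = 0 + 0.94 + 0.93 + 0.67 + 0.02 = 2.56
Σ x·lx·mx = 4.89; T = 4.89/2.56 = 1.91016…
r ≈ ln(R0)/T = ln(2.56)/1.91016… = 0.49211… → 0.492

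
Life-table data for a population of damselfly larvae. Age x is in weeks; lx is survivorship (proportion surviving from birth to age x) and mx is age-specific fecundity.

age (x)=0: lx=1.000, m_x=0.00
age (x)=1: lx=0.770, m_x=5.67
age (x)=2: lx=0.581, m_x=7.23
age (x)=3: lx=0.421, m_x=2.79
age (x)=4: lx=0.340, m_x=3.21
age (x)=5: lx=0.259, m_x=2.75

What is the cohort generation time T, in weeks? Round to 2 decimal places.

lx·mx: 0, 4.3659, 4.20063, 1.17459, 1.0914, 0.71225 → R0 = 11.54477
x·lx·mx: 0, 4.3659, 8.40126, 3.52377, 4.3656, 3.56125 → Σ = 24.21778
T = 24.21778 / 11.54477 = 2.097727… → 2.10

2.10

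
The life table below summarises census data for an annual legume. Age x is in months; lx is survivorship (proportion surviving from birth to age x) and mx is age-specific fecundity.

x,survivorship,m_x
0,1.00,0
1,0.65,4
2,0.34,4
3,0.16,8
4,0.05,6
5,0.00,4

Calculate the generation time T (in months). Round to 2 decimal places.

1.87

lx·mx: 0, 2.6, 1.36, 1.28, 0.3, 0 → R0 = 5.54
x·lx·mx: 0, 2.6, 2.72, 3.84, 1.2, 0 → Σ = 10.36
T = 10.36 / 5.54 = 1.870036… → 1.87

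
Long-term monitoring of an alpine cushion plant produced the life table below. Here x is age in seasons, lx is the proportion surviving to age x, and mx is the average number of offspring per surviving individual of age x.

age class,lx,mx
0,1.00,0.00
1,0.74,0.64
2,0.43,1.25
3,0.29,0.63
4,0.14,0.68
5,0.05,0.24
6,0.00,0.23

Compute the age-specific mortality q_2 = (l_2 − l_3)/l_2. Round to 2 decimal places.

0.33

q_2 = (l_2 − l_3) / l_2 = (0.43 − 0.29) / 0.43
     = 0.14 / 0.43 = 0.325581… → 0.33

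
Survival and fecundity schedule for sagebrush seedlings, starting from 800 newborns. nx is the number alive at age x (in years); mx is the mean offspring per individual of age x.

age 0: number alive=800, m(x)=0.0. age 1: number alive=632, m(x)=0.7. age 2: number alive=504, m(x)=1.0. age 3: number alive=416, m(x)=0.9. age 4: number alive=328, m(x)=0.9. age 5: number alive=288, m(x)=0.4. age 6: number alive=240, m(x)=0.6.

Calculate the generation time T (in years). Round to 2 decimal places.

2.77

lx = nx/n0 = nx/800: 1, 0.79, 0.63, 0.52, 0.41, 0.36, 0.3
lx·mx: 0, 0.553, 0.63, 0.468, 0.369, 0.144, 0.18 → R0 = 2.344
x·lx·mx: 0, 0.553, 1.26, 1.404, 1.476, 0.72, 1.08 → Σ = 6.493
T = 6.493 / 2.344 = 2.770051… → 2.77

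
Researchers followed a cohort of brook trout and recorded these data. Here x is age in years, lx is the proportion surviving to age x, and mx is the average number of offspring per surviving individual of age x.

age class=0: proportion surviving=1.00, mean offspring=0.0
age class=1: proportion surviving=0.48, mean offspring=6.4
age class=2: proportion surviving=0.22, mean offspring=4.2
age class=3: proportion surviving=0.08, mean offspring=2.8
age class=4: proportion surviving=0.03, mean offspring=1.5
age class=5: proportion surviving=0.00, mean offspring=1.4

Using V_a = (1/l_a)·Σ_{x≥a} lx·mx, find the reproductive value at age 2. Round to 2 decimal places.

5.42

lx·mx for x ≥ 2: 0.924, 0.224, 0.045, 0 → sum = 1.193
V_2 = 1.193 / l_2 = 1.193 / 0.22 = 5.422727… → 5.42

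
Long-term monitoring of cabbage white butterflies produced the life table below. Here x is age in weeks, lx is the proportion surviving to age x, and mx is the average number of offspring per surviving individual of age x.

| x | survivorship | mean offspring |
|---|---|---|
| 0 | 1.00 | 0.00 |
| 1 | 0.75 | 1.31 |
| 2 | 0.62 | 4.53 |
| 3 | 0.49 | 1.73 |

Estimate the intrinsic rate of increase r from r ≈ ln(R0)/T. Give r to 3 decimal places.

R0 = Σ lx·mx = 0 + 0.9825 + 2.8086 + 0.8477 = 4.6388
Σ x·lx·mx = 9.1428; T = 9.1428/4.6388 = 1.97094…
r ≈ ln(R0)/T = ln(4.6388)/1.97094… = 0.77854… → 0.779

0.779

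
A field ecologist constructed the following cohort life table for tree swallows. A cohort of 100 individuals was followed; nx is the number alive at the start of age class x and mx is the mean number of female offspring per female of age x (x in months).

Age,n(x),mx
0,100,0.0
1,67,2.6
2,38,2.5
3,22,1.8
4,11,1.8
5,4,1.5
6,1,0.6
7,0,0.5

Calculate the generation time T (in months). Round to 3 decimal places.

lx = nx/n0 = nx/100: 1, 0.67, 0.38, 0.22, 0.11, 0.04, 0.01, 0
lx·mx: 0, 1.742, 0.95, 0.396, 0.198, 0.06, 0.006, 0 → R0 = 3.352
x·lx·mx: 0, 1.742, 1.9, 1.188, 0.792, 0.3, 0.036, 0 → Σ = 5.958
T = 5.958 / 3.352 = 1.777446… → 1.777

1.777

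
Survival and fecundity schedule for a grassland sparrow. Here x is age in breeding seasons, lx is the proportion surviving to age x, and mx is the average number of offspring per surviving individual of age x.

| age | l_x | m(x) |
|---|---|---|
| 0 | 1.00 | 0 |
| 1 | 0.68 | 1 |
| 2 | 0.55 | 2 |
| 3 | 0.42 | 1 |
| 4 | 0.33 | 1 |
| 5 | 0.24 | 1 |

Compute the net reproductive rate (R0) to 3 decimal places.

2.770

lx·mx by age: 0, 0.68, 1.1, 0.42, 0.33, 0.24
R0 = Σ lx·mx = 2.77 → 2.770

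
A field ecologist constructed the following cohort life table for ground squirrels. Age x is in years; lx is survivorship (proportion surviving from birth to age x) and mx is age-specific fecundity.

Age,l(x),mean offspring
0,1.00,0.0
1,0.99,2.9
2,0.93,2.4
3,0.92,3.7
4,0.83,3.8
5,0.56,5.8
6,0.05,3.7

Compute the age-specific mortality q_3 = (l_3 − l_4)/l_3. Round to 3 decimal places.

q_3 = (l_3 − l_4) / l_3 = (0.92 − 0.83) / 0.92
     = 0.09 / 0.92 = 0.097826… → 0.098

0.098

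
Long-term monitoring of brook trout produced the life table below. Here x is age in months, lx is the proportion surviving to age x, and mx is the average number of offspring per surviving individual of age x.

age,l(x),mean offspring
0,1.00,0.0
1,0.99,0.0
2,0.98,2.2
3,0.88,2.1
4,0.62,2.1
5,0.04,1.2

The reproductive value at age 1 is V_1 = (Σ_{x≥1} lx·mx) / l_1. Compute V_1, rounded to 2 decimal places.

5.41

lx·mx for x ≥ 1: 0, 2.156, 1.848, 1.302, 0.048 → sum = 5.354
V_1 = 5.354 / l_1 = 5.354 / 0.99 = 5.408081… → 5.41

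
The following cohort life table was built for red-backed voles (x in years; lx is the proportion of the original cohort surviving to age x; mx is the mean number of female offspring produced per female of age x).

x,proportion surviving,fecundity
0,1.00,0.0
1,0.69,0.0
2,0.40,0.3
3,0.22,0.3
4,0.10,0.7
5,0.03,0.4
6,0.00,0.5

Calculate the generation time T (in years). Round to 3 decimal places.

lx·mx: 0, 0, 0.12, 0.066, 0.07, 0.012, 0 → R0 = 0.268
x·lx·mx: 0, 0, 0.24, 0.198, 0.28, 0.06, 0 → Σ = 0.778
T = 0.778 / 0.268 = 2.902985… → 2.903

2.903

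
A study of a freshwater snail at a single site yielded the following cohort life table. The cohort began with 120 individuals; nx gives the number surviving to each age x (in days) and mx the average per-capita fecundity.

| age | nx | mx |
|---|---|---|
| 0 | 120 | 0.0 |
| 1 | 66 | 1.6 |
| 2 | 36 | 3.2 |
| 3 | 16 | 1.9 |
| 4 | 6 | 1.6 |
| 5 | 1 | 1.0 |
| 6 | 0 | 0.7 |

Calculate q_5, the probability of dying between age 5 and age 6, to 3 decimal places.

lx = nx/n0 = nx/120: 1, 0.55, 0.3, 0.13333…, 0.05, 0.00833…, 0
q_5 = (l_5 − l_6) / l_5 = (0.008333… − 0) / 0.008333…
     = 0.008333… / 0.008333… = 1 → 1.000

1.000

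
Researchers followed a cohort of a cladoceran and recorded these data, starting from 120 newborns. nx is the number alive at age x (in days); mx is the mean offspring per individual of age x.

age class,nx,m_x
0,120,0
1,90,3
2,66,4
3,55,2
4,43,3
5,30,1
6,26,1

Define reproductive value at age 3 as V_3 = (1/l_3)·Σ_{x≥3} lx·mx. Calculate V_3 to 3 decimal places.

lx = nx/n0 = nx/120: 1, 0.75, 0.55, 0.45833…, 0.35833…, 0.25, 0.21667…
lx·mx for x ≥ 3: 0.916667…, 1.075…, 0.25, 0.216667… → sum = 2.458333…
V_3 = 2.458333… / l_3 = 2.458333… / 0.458333… = 5.363636… → 5.364

5.364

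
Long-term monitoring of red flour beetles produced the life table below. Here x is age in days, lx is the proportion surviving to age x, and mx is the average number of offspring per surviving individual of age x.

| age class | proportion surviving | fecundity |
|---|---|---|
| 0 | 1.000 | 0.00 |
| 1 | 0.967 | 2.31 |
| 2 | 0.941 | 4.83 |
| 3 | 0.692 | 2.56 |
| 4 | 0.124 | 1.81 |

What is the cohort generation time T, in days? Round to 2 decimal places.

lx·mx: 0, 2.23377, 4.54503, 1.77152, 0.22444 → R0 = 8.77476
x·lx·mx: 0, 2.23377, 9.09006, 5.31456, 0.89776 → Σ = 17.53615
T = 17.53615 / 8.77476 = 1.998476… → 2.00

2.00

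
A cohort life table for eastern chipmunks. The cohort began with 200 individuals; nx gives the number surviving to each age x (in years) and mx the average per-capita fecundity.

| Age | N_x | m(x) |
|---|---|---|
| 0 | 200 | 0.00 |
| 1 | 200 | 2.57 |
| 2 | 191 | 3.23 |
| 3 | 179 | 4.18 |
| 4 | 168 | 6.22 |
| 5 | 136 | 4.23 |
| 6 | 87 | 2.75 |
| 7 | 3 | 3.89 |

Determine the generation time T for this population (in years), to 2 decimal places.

lx = nx/n0 = nx/200: 1, 1, 0.955, 0.895, 0.84, 0.68, 0.435, 0.015
lx·mx: 0, 2.57, 3.08465, 3.7411, 5.2248, 2.8764, 1.19625, 0.05835 → R0 = 18.75155
x·lx·mx: 0, 2.57, 6.1693, 11.2233, 20.8992, 14.382, 7.1775, 0.40845 → Σ = 62.82975
T = 62.82975 / 18.75155 = 3.350643… → 3.35

3.35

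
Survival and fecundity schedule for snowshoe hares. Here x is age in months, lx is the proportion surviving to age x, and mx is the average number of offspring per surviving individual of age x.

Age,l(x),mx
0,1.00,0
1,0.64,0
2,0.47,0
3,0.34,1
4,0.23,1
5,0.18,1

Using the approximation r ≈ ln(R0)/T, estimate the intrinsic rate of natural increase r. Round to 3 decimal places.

R0 = Σ lx·mx = 0 + 0 + 0 + 0.34 + 0.23 + 0.18 = 0.75
Σ x·lx·mx = 2.84; T = 2.84/0.75 = 3.78667…
r ≈ ln(R0)/T = ln(0.75)/3.78667… = -0.07597… → -0.076

-0.076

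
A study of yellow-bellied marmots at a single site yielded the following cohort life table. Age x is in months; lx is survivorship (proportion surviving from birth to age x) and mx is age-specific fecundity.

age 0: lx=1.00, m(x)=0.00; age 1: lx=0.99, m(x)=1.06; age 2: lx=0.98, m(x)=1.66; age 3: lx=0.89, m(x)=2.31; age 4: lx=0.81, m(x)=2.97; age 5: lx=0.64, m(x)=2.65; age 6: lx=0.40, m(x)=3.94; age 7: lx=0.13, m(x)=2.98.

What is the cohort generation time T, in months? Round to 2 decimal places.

lx·mx: 0, 1.0494, 1.6268, 2.0559, 2.4057, 1.696, 1.576, 0.3874 → R0 = 10.7972
x·lx·mx: 0, 1.0494, 3.2536, 6.1677, 9.6228, 8.48, 9.456, 2.7118 → Σ = 40.7413
T = 40.7413 / 10.7972 = 3.773321… → 3.77

3.77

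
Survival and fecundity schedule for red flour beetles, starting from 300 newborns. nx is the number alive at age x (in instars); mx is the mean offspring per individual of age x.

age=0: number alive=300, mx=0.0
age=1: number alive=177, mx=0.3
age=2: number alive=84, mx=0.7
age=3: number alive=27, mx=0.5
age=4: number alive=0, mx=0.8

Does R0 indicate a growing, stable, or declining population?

declining

lx = nx/n0 = nx/300: 1, 0.59, 0.28, 0.09, 0
R0 = Σ lx·mx = 0 + 0.177 + 0.196 + 0.045 + 0 = 0.418
R0 < 1, so the population is declining.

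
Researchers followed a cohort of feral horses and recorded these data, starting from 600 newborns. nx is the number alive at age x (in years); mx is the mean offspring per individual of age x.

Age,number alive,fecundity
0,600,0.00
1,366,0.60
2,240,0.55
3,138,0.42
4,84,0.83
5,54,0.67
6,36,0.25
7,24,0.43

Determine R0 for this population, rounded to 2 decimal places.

lx = nx/n0 = nx/600: 1, 0.61, 0.4, 0.23, 0.14, 0.09, 0.06, 0.04
lx·mx by age: 0, 0.366, 0.22, 0.0966, 0.1162, 0.0603, 0.015, 0.0172
R0 = Σ lx·mx = 0.8913 → 0.89

0.89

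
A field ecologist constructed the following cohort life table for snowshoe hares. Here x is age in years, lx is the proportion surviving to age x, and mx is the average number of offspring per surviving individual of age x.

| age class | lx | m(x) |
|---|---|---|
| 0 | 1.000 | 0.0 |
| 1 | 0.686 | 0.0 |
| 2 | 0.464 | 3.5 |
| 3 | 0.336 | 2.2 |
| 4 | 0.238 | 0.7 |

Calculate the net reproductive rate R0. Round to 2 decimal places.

lx·mx by age: 0, 0, 1.624, 0.7392, 0.1666
R0 = Σ lx·mx = 2.5298 → 2.53

2.53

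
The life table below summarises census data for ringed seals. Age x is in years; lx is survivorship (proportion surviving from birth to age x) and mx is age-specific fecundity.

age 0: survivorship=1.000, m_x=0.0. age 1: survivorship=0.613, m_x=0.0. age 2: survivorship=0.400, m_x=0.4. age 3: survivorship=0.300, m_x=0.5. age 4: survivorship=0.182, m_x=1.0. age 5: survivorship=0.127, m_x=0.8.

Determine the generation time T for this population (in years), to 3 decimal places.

3.379

lx·mx: 0, 0, 0.16, 0.15, 0.182, 0.1016 → R0 = 0.5936
x·lx·mx: 0, 0, 0.32, 0.45, 0.728, 0.508 → Σ = 2.006
T = 2.006 / 0.5936 = 3.37938… → 3.379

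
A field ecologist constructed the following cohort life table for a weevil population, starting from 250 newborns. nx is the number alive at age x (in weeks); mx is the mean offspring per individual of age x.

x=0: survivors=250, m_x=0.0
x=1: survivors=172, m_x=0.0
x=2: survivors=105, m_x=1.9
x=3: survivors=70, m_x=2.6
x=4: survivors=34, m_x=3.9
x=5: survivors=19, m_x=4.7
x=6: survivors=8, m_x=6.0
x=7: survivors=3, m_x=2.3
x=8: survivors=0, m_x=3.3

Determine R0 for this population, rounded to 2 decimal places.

2.63

lx = nx/n0 = nx/250: 1, 0.688, 0.42, 0.28, 0.136, 0.076, 0.032, 0.012, 0
lx·mx by age: 0, 0, 0.798, 0.728, 0.5304, 0.3572, 0.192, 0.0276, 0
R0 = Σ lx·mx = 2.6332 → 2.63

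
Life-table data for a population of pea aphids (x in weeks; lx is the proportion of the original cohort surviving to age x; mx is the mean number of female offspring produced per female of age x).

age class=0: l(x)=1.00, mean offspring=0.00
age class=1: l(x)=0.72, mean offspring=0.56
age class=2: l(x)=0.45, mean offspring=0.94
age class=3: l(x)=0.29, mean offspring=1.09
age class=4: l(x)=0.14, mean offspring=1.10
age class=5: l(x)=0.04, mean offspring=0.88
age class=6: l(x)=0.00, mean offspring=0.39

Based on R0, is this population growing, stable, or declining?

R0 = Σ lx·mx = 0 + 0.4032 + 0.423 + 0.3161 + 0.154 + 0.0352 + 0 = 1.3315
R0 > 1, so the population is growing.

growing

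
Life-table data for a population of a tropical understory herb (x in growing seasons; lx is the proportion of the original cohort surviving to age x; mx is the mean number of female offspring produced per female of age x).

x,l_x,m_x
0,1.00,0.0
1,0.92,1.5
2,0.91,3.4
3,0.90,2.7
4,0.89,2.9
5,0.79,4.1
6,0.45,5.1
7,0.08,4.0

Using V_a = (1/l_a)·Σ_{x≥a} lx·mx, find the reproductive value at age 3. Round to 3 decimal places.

12.072

lx·mx for x ≥ 3: 2.43, 2.581, 3.239, 2.295, 0.32 → sum = 10.865
V_3 = 10.865 / l_3 = 10.865 / 0.9 = 12.072222… → 12.072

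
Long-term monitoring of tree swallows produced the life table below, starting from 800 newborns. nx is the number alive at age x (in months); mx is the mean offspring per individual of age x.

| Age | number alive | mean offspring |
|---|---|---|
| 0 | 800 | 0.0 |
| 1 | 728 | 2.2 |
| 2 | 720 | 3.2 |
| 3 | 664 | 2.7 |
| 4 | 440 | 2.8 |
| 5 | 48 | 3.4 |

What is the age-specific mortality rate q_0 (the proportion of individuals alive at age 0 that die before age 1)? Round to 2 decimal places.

lx = nx/n0 = nx/800: 1, 0.91, 0.9, 0.83, 0.55, 0.06
q_0 = (l_0 − l_1) / l_0 = (1 − 0.91) / 1
     = 0.09 / 1 = 0.09 → 0.09

0.09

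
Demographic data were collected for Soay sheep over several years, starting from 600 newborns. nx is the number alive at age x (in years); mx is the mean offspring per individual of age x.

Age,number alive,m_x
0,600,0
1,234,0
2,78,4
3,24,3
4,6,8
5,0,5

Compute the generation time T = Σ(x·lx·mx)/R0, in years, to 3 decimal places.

2.389

lx = nx/n0 = nx/600: 1, 0.39, 0.13, 0.04, 0.01, 0
lx·mx: 0, 0, 0.52, 0.12, 0.08, 0 → R0 = 0.72
x·lx·mx: 0, 0, 1.04, 0.36, 0.32, 0 → Σ = 1.72
T = 1.72 / 0.72 = 2.388889… → 2.389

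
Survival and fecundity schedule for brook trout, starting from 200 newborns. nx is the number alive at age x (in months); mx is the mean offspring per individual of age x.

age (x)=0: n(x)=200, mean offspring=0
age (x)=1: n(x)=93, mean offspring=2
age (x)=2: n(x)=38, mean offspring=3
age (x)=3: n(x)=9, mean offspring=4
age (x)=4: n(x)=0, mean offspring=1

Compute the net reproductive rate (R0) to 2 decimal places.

lx = nx/n0 = nx/200: 1, 0.465, 0.19, 0.045, 0
lx·mx by age: 0, 0.93, 0.57, 0.18, 0
R0 = Σ lx·mx = 1.68 → 1.68

1.68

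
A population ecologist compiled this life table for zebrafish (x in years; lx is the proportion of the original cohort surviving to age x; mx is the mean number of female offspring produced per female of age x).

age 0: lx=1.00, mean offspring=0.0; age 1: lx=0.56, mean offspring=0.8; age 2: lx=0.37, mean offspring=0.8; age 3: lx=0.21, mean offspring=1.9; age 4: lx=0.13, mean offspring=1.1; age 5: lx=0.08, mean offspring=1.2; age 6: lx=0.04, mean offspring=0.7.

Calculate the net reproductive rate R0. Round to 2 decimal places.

lx·mx by age: 0, 0.448, 0.296, 0.399, 0.143, 0.096, 0.028
R0 = Σ lx·mx = 1.41 → 1.41

1.41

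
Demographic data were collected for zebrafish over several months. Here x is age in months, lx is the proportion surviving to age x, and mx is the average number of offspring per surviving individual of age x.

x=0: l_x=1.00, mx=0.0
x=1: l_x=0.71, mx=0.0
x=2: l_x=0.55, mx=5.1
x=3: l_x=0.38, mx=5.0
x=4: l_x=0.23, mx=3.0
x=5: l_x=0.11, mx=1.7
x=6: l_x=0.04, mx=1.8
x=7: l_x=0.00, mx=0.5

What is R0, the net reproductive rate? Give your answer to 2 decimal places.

lx·mx by age: 0, 0, 2.805, 1.9, 0.69, 0.187, 0.072, 0
R0 = Σ lx·mx = 5.654 → 5.65

5.65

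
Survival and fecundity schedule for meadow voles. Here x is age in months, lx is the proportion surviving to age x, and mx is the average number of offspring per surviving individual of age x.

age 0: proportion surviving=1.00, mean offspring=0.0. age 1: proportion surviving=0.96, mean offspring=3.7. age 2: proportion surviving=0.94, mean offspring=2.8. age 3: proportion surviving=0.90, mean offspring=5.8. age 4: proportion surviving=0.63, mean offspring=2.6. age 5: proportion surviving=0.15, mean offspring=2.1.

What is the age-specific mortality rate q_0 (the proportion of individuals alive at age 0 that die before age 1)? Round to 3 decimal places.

0.040

q_0 = (l_0 − l_1) / l_0 = (1 − 0.96) / 1
     = 0.04 / 1 = 0.04 → 0.040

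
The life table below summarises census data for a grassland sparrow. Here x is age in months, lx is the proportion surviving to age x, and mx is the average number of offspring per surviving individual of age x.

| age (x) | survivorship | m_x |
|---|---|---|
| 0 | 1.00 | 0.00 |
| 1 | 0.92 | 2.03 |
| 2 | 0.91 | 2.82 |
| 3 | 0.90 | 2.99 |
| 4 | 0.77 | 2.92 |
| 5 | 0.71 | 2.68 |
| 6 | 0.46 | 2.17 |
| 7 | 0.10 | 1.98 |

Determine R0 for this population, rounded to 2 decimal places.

12.47

lx·mx by age: 0, 1.8676, 2.5662, 2.691, 2.2484, 1.9028, 0.9982, 0.198
R0 = Σ lx·mx = 12.4722 → 12.47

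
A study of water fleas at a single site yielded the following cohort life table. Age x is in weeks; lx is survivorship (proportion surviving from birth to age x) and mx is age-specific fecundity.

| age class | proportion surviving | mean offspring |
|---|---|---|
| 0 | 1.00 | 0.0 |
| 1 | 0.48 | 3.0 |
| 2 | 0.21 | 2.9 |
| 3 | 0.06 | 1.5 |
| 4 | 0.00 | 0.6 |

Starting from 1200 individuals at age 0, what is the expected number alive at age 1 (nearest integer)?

Expected survivors = N0 · l_1 = 1200 × 0.48 = 576 → 576

576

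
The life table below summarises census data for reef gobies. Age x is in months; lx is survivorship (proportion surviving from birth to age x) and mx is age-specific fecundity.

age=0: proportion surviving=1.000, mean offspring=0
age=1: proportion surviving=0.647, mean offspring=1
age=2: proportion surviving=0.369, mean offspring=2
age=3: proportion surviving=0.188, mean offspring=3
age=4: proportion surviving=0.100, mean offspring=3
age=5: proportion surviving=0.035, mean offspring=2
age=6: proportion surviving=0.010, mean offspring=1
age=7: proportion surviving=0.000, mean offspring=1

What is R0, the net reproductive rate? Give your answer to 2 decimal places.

lx·mx by age: 0, 0.647, 0.738, 0.564, 0.3, 0.07, 0.01, 0
R0 = Σ lx·mx = 2.329 → 2.33

2.33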